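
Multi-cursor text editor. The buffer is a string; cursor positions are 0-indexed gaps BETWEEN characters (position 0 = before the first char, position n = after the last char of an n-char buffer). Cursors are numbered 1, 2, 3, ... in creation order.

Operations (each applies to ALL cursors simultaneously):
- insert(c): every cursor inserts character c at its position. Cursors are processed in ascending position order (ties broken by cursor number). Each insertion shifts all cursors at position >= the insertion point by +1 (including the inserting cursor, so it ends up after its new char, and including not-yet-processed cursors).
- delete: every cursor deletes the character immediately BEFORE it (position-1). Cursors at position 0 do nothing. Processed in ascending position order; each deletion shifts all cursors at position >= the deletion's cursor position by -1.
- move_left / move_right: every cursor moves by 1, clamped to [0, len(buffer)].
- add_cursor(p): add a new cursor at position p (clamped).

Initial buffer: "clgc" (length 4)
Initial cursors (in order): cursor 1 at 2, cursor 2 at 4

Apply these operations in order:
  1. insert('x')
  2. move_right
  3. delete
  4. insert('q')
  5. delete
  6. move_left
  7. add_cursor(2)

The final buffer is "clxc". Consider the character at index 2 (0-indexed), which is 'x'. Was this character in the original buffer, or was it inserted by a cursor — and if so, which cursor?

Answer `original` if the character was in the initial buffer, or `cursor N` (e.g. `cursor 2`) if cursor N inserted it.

After op 1 (insert('x')): buffer="clxgcx" (len 6), cursors c1@3 c2@6, authorship ..1..2
After op 2 (move_right): buffer="clxgcx" (len 6), cursors c1@4 c2@6, authorship ..1..2
After op 3 (delete): buffer="clxc" (len 4), cursors c1@3 c2@4, authorship ..1.
After op 4 (insert('q')): buffer="clxqcq" (len 6), cursors c1@4 c2@6, authorship ..11.2
After op 5 (delete): buffer="clxc" (len 4), cursors c1@3 c2@4, authorship ..1.
After op 6 (move_left): buffer="clxc" (len 4), cursors c1@2 c2@3, authorship ..1.
After op 7 (add_cursor(2)): buffer="clxc" (len 4), cursors c1@2 c3@2 c2@3, authorship ..1.
Authorship (.=original, N=cursor N): . . 1 .
Index 2: author = 1

Answer: cursor 1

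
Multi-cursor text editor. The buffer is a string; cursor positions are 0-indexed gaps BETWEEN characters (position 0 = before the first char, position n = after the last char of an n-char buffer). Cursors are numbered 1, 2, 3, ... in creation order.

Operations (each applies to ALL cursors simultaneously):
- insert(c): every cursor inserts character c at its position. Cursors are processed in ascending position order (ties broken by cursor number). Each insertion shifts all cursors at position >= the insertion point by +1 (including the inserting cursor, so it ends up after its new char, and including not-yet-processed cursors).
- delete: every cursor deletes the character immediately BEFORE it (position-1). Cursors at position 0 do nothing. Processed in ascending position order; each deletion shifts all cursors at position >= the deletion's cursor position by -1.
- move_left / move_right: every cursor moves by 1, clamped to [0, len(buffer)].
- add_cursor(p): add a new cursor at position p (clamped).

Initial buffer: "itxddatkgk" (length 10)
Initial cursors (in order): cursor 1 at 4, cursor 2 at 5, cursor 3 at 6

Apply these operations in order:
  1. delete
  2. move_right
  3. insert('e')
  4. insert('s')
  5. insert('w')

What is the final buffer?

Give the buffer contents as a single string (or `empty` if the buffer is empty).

After op 1 (delete): buffer="itxtkgk" (len 7), cursors c1@3 c2@3 c3@3, authorship .......
After op 2 (move_right): buffer="itxtkgk" (len 7), cursors c1@4 c2@4 c3@4, authorship .......
After op 3 (insert('e')): buffer="itxteeekgk" (len 10), cursors c1@7 c2@7 c3@7, authorship ....123...
After op 4 (insert('s')): buffer="itxteeessskgk" (len 13), cursors c1@10 c2@10 c3@10, authorship ....123123...
After op 5 (insert('w')): buffer="itxteeessswwwkgk" (len 16), cursors c1@13 c2@13 c3@13, authorship ....123123123...

Answer: itxteeessswwwkgk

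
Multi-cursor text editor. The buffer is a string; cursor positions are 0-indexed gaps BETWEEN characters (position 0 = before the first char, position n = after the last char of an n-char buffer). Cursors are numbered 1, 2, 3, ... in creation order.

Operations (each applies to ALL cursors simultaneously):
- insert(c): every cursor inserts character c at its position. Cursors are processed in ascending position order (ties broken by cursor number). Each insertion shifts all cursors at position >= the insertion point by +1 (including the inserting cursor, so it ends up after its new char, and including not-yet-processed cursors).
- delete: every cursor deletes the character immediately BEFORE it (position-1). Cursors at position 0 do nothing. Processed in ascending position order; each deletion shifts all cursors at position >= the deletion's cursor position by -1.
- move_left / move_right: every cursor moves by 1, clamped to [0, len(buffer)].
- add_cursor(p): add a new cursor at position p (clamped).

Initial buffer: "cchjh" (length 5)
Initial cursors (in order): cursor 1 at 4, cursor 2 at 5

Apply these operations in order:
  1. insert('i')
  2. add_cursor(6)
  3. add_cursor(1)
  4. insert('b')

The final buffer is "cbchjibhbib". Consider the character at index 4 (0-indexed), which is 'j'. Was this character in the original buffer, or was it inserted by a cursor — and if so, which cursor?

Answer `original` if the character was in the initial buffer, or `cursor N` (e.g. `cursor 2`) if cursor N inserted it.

After op 1 (insert('i')): buffer="cchjihi" (len 7), cursors c1@5 c2@7, authorship ....1.2
After op 2 (add_cursor(6)): buffer="cchjihi" (len 7), cursors c1@5 c3@6 c2@7, authorship ....1.2
After op 3 (add_cursor(1)): buffer="cchjihi" (len 7), cursors c4@1 c1@5 c3@6 c2@7, authorship ....1.2
After op 4 (insert('b')): buffer="cbchjibhbib" (len 11), cursors c4@2 c1@7 c3@9 c2@11, authorship .4...11.322
Authorship (.=original, N=cursor N): . 4 . . . 1 1 . 3 2 2
Index 4: author = original

Answer: original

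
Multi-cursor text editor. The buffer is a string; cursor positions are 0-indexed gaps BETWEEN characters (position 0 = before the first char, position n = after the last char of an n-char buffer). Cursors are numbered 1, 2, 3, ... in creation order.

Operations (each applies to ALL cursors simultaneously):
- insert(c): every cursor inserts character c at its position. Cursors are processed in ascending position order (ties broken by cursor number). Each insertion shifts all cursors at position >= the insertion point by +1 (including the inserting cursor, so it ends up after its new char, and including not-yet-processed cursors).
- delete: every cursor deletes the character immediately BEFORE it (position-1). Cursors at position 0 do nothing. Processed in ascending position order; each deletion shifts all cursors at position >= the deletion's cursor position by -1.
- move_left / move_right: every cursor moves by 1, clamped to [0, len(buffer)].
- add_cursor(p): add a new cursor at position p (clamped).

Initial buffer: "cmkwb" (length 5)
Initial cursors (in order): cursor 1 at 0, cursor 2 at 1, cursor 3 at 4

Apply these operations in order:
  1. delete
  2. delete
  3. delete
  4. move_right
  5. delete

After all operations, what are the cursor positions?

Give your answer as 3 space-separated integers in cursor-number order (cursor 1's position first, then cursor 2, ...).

After op 1 (delete): buffer="mkb" (len 3), cursors c1@0 c2@0 c3@2, authorship ...
After op 2 (delete): buffer="mb" (len 2), cursors c1@0 c2@0 c3@1, authorship ..
After op 3 (delete): buffer="b" (len 1), cursors c1@0 c2@0 c3@0, authorship .
After op 4 (move_right): buffer="b" (len 1), cursors c1@1 c2@1 c3@1, authorship .
After op 5 (delete): buffer="" (len 0), cursors c1@0 c2@0 c3@0, authorship 

Answer: 0 0 0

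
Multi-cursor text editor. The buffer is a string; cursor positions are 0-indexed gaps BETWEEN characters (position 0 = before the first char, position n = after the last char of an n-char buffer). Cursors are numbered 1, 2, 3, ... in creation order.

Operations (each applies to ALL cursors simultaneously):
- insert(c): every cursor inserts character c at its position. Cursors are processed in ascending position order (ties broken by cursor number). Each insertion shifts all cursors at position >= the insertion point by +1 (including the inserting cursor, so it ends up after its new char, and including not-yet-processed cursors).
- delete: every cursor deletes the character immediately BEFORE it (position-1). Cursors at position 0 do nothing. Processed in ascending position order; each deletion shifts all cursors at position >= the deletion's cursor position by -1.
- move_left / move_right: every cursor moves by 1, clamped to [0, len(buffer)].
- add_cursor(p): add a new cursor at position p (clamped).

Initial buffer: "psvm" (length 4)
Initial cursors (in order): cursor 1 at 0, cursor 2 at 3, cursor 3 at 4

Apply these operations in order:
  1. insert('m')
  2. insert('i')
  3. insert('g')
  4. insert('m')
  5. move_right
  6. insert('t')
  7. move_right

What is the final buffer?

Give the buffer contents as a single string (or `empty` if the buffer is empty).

After op 1 (insert('m')): buffer="mpsvmmm" (len 7), cursors c1@1 c2@5 c3@7, authorship 1...2.3
After op 2 (insert('i')): buffer="mipsvmimmi" (len 10), cursors c1@2 c2@7 c3@10, authorship 11...22.33
After op 3 (insert('g')): buffer="migpsvmigmmig" (len 13), cursors c1@3 c2@9 c3@13, authorship 111...222.333
After op 4 (insert('m')): buffer="migmpsvmigmmmigm" (len 16), cursors c1@4 c2@11 c3@16, authorship 1111...2222.3333
After op 5 (move_right): buffer="migmpsvmigmmmigm" (len 16), cursors c1@5 c2@12 c3@16, authorship 1111...2222.3333
After op 6 (insert('t')): buffer="migmptsvmigmmtmigmt" (len 19), cursors c1@6 c2@14 c3@19, authorship 1111.1..2222.233333
After op 7 (move_right): buffer="migmptsvmigmmtmigmt" (len 19), cursors c1@7 c2@15 c3@19, authorship 1111.1..2222.233333

Answer: migmptsvmigmmtmigmt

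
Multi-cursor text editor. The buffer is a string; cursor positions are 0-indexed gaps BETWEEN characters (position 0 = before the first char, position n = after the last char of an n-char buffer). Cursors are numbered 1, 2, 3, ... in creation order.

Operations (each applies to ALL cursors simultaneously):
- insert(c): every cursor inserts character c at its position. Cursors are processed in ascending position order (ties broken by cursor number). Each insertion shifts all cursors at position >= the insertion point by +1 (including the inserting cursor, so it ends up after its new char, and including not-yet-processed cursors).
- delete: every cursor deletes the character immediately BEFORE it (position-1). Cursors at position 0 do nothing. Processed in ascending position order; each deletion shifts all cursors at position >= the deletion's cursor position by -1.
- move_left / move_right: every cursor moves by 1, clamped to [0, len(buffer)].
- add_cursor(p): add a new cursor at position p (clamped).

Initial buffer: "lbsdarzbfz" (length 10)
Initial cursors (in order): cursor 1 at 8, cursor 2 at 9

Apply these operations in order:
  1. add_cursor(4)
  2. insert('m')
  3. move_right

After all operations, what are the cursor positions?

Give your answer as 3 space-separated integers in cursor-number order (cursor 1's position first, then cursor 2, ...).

Answer: 11 13 6

Derivation:
After op 1 (add_cursor(4)): buffer="lbsdarzbfz" (len 10), cursors c3@4 c1@8 c2@9, authorship ..........
After op 2 (insert('m')): buffer="lbsdmarzbmfmz" (len 13), cursors c3@5 c1@10 c2@12, authorship ....3....1.2.
After op 3 (move_right): buffer="lbsdmarzbmfmz" (len 13), cursors c3@6 c1@11 c2@13, authorship ....3....1.2.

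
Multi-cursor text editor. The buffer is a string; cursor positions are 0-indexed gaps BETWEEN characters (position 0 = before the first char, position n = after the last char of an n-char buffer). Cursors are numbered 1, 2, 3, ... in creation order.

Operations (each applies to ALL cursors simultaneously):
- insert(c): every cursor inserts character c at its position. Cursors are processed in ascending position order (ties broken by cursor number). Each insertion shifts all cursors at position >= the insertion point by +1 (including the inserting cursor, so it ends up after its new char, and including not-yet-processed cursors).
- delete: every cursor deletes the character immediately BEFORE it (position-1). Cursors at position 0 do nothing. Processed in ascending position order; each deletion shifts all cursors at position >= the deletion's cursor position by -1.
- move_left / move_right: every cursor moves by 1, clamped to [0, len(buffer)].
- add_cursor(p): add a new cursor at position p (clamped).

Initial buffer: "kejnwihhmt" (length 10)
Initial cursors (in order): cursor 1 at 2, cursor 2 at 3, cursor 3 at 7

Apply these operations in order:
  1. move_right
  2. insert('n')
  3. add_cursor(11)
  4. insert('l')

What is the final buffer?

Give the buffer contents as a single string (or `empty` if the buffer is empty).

After op 1 (move_right): buffer="kejnwihhmt" (len 10), cursors c1@3 c2@4 c3@8, authorship ..........
After op 2 (insert('n')): buffer="kejnnnwihhnmt" (len 13), cursors c1@4 c2@6 c3@11, authorship ...1.2....3..
After op 3 (add_cursor(11)): buffer="kejnnnwihhnmt" (len 13), cursors c1@4 c2@6 c3@11 c4@11, authorship ...1.2....3..
After op 4 (insert('l')): buffer="kejnlnnlwihhnllmt" (len 17), cursors c1@5 c2@8 c3@15 c4@15, authorship ...11.22....334..

Answer: kejnlnnlwihhnllmt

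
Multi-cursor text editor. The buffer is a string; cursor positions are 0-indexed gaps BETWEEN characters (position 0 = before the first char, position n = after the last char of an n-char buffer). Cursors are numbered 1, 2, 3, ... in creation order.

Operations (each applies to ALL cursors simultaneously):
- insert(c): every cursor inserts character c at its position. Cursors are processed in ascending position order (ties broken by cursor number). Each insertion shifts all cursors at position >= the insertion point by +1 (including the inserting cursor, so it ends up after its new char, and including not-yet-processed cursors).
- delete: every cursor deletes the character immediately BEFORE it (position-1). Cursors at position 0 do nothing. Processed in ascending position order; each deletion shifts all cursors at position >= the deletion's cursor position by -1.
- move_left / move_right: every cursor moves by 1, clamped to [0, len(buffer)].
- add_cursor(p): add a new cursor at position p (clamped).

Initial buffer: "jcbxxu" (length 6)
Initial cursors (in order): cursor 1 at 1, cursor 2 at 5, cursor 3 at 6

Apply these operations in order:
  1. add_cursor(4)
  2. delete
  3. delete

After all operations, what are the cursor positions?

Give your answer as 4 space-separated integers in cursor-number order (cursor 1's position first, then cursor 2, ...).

Answer: 0 0 0 0

Derivation:
After op 1 (add_cursor(4)): buffer="jcbxxu" (len 6), cursors c1@1 c4@4 c2@5 c3@6, authorship ......
After op 2 (delete): buffer="cb" (len 2), cursors c1@0 c2@2 c3@2 c4@2, authorship ..
After op 3 (delete): buffer="" (len 0), cursors c1@0 c2@0 c3@0 c4@0, authorship 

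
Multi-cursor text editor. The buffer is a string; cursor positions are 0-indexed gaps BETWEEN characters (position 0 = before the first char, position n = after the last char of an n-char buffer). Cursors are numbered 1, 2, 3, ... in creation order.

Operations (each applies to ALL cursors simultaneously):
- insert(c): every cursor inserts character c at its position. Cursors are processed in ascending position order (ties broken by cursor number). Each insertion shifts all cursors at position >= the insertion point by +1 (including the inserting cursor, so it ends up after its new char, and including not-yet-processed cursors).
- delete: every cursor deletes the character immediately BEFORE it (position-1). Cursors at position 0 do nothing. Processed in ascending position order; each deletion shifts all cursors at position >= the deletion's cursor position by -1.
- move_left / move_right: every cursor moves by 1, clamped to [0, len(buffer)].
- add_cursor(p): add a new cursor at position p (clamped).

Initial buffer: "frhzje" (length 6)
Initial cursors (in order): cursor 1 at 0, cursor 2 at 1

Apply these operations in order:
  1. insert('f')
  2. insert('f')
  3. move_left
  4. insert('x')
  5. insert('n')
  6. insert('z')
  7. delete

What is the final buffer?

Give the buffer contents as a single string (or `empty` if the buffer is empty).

After op 1 (insert('f')): buffer="fffrhzje" (len 8), cursors c1@1 c2@3, authorship 1.2.....
After op 2 (insert('f')): buffer="fffffrhzje" (len 10), cursors c1@2 c2@5, authorship 11.22.....
After op 3 (move_left): buffer="fffffrhzje" (len 10), cursors c1@1 c2@4, authorship 11.22.....
After op 4 (insert('x')): buffer="fxfffxfrhzje" (len 12), cursors c1@2 c2@6, authorship 111.222.....
After op 5 (insert('n')): buffer="fxnfffxnfrhzje" (len 14), cursors c1@3 c2@8, authorship 1111.2222.....
After op 6 (insert('z')): buffer="fxnzfffxnzfrhzje" (len 16), cursors c1@4 c2@10, authorship 11111.22222.....
After op 7 (delete): buffer="fxnfffxnfrhzje" (len 14), cursors c1@3 c2@8, authorship 1111.2222.....

Answer: fxnfffxnfrhzje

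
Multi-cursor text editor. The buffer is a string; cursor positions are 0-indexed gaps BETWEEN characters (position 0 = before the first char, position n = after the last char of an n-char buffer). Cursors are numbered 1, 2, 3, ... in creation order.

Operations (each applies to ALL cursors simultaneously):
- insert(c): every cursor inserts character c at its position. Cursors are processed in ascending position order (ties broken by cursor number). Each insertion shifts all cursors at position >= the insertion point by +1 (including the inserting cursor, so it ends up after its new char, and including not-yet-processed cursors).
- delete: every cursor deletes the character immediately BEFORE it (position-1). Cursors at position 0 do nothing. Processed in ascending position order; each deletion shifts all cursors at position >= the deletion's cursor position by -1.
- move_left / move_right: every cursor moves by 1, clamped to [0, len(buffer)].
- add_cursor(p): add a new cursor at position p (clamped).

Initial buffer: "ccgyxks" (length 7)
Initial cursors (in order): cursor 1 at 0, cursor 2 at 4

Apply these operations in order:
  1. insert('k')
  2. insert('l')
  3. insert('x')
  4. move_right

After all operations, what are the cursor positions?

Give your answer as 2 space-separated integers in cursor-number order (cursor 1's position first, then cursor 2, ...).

Answer: 4 11

Derivation:
After op 1 (insert('k')): buffer="kccgykxks" (len 9), cursors c1@1 c2@6, authorship 1....2...
After op 2 (insert('l')): buffer="klccgyklxks" (len 11), cursors c1@2 c2@8, authorship 11....22...
After op 3 (insert('x')): buffer="klxccgyklxxks" (len 13), cursors c1@3 c2@10, authorship 111....222...
After op 4 (move_right): buffer="klxccgyklxxks" (len 13), cursors c1@4 c2@11, authorship 111....222...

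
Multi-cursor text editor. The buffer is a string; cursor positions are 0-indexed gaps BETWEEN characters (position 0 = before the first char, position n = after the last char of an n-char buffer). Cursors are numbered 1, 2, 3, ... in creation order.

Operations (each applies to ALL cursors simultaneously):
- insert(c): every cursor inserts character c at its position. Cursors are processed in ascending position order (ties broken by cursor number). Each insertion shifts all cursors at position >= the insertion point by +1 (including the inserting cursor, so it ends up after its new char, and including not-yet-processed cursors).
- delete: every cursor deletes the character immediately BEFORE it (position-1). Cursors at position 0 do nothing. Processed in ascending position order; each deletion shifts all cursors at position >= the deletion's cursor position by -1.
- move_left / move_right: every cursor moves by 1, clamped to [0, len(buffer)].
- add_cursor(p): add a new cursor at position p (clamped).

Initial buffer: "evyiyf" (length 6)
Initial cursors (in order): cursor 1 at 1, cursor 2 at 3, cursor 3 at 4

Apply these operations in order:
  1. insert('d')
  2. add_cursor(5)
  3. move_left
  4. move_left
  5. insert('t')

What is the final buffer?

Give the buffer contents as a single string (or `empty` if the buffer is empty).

Answer: tedvttydtidyf

Derivation:
After op 1 (insert('d')): buffer="edvydidyf" (len 9), cursors c1@2 c2@5 c3@7, authorship .1..2.3..
After op 2 (add_cursor(5)): buffer="edvydidyf" (len 9), cursors c1@2 c2@5 c4@5 c3@7, authorship .1..2.3..
After op 3 (move_left): buffer="edvydidyf" (len 9), cursors c1@1 c2@4 c4@4 c3@6, authorship .1..2.3..
After op 4 (move_left): buffer="edvydidyf" (len 9), cursors c1@0 c2@3 c4@3 c3@5, authorship .1..2.3..
After op 5 (insert('t')): buffer="tedvttydtidyf" (len 13), cursors c1@1 c2@6 c4@6 c3@9, authorship 1.1.24.23.3..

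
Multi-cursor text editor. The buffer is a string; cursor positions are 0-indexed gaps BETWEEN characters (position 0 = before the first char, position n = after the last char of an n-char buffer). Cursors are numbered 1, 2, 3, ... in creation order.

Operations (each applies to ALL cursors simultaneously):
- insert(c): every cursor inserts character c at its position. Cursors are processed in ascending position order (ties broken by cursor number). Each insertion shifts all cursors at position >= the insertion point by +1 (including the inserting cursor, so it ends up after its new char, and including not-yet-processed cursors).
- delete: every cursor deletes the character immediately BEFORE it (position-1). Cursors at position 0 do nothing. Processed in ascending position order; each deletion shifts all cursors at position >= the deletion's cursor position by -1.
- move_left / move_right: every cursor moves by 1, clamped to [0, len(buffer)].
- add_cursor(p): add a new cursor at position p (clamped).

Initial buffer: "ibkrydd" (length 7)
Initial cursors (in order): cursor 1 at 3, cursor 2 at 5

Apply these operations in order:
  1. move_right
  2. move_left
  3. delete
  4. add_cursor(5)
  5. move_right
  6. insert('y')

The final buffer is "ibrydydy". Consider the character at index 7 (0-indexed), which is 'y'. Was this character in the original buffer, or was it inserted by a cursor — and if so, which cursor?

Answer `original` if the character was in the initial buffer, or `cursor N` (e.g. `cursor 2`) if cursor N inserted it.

After op 1 (move_right): buffer="ibkrydd" (len 7), cursors c1@4 c2@6, authorship .......
After op 2 (move_left): buffer="ibkrydd" (len 7), cursors c1@3 c2@5, authorship .......
After op 3 (delete): buffer="ibrdd" (len 5), cursors c1@2 c2@3, authorship .....
After op 4 (add_cursor(5)): buffer="ibrdd" (len 5), cursors c1@2 c2@3 c3@5, authorship .....
After op 5 (move_right): buffer="ibrdd" (len 5), cursors c1@3 c2@4 c3@5, authorship .....
After op 6 (insert('y')): buffer="ibrydydy" (len 8), cursors c1@4 c2@6 c3@8, authorship ...1.2.3
Authorship (.=original, N=cursor N): . . . 1 . 2 . 3
Index 7: author = 3

Answer: cursor 3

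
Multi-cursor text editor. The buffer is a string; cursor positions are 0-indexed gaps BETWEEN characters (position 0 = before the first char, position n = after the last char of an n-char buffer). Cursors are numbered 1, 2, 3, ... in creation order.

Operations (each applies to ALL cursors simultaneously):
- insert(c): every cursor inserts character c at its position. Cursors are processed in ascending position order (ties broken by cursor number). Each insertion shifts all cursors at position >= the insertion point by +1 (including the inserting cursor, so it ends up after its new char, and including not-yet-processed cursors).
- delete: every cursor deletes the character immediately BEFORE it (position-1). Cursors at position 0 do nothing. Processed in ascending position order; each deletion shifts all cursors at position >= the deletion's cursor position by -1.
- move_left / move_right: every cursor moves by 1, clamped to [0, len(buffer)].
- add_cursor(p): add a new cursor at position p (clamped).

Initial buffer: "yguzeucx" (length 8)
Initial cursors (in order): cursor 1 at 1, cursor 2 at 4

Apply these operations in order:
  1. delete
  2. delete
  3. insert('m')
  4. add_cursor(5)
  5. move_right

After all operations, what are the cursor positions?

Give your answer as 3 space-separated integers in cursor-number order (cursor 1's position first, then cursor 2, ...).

Answer: 2 4 6

Derivation:
After op 1 (delete): buffer="gueucx" (len 6), cursors c1@0 c2@2, authorship ......
After op 2 (delete): buffer="geucx" (len 5), cursors c1@0 c2@1, authorship .....
After op 3 (insert('m')): buffer="mgmeucx" (len 7), cursors c1@1 c2@3, authorship 1.2....
After op 4 (add_cursor(5)): buffer="mgmeucx" (len 7), cursors c1@1 c2@3 c3@5, authorship 1.2....
After op 5 (move_right): buffer="mgmeucx" (len 7), cursors c1@2 c2@4 c3@6, authorship 1.2....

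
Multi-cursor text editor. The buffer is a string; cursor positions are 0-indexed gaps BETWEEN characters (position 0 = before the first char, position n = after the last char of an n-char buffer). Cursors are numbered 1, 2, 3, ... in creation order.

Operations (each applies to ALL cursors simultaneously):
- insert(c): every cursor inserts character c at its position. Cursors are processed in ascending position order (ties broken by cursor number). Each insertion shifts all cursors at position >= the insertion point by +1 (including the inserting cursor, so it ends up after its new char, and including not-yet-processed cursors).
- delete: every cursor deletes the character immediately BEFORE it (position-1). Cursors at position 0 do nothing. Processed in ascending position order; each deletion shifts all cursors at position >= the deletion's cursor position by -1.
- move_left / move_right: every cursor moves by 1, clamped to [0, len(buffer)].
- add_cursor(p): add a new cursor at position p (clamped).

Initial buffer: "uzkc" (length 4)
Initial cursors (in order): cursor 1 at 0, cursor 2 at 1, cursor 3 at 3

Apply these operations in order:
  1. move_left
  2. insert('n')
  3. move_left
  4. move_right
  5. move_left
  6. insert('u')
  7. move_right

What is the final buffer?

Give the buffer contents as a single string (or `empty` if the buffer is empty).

Answer: nuunuzunkc

Derivation:
After op 1 (move_left): buffer="uzkc" (len 4), cursors c1@0 c2@0 c3@2, authorship ....
After op 2 (insert('n')): buffer="nnuznkc" (len 7), cursors c1@2 c2@2 c3@5, authorship 12..3..
After op 3 (move_left): buffer="nnuznkc" (len 7), cursors c1@1 c2@1 c3@4, authorship 12..3..
After op 4 (move_right): buffer="nnuznkc" (len 7), cursors c1@2 c2@2 c3@5, authorship 12..3..
After op 5 (move_left): buffer="nnuznkc" (len 7), cursors c1@1 c2@1 c3@4, authorship 12..3..
After op 6 (insert('u')): buffer="nuunuzunkc" (len 10), cursors c1@3 c2@3 c3@7, authorship 1122..33..
After op 7 (move_right): buffer="nuunuzunkc" (len 10), cursors c1@4 c2@4 c3@8, authorship 1122..33..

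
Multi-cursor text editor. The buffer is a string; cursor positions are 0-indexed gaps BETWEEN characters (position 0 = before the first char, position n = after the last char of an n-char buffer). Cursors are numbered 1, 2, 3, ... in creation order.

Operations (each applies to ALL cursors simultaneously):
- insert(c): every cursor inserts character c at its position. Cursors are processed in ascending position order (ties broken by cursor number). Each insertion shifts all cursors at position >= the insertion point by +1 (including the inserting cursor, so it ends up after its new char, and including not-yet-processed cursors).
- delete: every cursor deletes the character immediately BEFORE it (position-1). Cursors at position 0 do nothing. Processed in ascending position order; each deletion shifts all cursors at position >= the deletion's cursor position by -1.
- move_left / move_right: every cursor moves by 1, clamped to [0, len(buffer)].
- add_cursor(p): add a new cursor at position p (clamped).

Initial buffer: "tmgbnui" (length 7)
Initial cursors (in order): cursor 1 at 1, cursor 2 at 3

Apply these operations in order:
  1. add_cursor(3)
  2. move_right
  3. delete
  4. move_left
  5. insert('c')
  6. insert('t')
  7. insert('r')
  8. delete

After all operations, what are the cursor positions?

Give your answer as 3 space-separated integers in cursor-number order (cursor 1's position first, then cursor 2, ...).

Answer: 6 6 6

Derivation:
After op 1 (add_cursor(3)): buffer="tmgbnui" (len 7), cursors c1@1 c2@3 c3@3, authorship .......
After op 2 (move_right): buffer="tmgbnui" (len 7), cursors c1@2 c2@4 c3@4, authorship .......
After op 3 (delete): buffer="tnui" (len 4), cursors c1@1 c2@1 c3@1, authorship ....
After op 4 (move_left): buffer="tnui" (len 4), cursors c1@0 c2@0 c3@0, authorship ....
After op 5 (insert('c')): buffer="ccctnui" (len 7), cursors c1@3 c2@3 c3@3, authorship 123....
After op 6 (insert('t')): buffer="cccttttnui" (len 10), cursors c1@6 c2@6 c3@6, authorship 123123....
After op 7 (insert('r')): buffer="ccctttrrrtnui" (len 13), cursors c1@9 c2@9 c3@9, authorship 123123123....
After op 8 (delete): buffer="cccttttnui" (len 10), cursors c1@6 c2@6 c3@6, authorship 123123....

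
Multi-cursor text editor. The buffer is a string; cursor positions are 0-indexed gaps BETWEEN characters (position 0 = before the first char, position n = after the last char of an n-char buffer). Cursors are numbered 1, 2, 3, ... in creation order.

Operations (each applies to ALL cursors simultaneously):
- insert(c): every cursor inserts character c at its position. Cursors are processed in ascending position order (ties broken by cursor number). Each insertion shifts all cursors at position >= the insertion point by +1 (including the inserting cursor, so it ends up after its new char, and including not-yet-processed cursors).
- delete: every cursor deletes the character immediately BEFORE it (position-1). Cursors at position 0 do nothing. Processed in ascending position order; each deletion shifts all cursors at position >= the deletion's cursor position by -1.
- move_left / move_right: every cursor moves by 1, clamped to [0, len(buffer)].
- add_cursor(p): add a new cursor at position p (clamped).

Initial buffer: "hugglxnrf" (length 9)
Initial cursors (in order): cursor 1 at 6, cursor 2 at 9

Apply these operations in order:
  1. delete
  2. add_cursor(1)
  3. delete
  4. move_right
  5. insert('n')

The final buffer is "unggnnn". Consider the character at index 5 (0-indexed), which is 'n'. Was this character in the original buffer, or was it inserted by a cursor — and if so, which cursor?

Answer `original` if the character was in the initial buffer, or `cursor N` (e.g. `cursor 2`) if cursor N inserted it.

Answer: cursor 1

Derivation:
After op 1 (delete): buffer="hugglnr" (len 7), cursors c1@5 c2@7, authorship .......
After op 2 (add_cursor(1)): buffer="hugglnr" (len 7), cursors c3@1 c1@5 c2@7, authorship .......
After op 3 (delete): buffer="uggn" (len 4), cursors c3@0 c1@3 c2@4, authorship ....
After op 4 (move_right): buffer="uggn" (len 4), cursors c3@1 c1@4 c2@4, authorship ....
After op 5 (insert('n')): buffer="unggnnn" (len 7), cursors c3@2 c1@7 c2@7, authorship .3...12
Authorship (.=original, N=cursor N): . 3 . . . 1 2
Index 5: author = 1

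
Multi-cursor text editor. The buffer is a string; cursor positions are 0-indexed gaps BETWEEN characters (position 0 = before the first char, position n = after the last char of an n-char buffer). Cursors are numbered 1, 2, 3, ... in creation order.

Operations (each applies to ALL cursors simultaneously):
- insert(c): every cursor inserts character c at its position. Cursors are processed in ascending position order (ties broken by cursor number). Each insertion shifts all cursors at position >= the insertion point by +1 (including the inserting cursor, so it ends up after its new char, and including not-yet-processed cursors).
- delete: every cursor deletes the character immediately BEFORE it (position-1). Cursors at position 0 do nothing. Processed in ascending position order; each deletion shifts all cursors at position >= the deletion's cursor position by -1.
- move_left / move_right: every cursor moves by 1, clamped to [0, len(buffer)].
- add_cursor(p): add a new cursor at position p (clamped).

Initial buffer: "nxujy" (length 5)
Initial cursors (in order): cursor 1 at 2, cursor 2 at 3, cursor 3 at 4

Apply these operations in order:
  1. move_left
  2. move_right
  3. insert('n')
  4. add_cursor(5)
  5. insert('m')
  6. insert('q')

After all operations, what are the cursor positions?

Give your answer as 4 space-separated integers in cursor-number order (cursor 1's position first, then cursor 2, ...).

After op 1 (move_left): buffer="nxujy" (len 5), cursors c1@1 c2@2 c3@3, authorship .....
After op 2 (move_right): buffer="nxujy" (len 5), cursors c1@2 c2@3 c3@4, authorship .....
After op 3 (insert('n')): buffer="nxnunjny" (len 8), cursors c1@3 c2@5 c3@7, authorship ..1.2.3.
After op 4 (add_cursor(5)): buffer="nxnunjny" (len 8), cursors c1@3 c2@5 c4@5 c3@7, authorship ..1.2.3.
After op 5 (insert('m')): buffer="nxnmunmmjnmy" (len 12), cursors c1@4 c2@8 c4@8 c3@11, authorship ..11.224.33.
After op 6 (insert('q')): buffer="nxnmqunmmqqjnmqy" (len 16), cursors c1@5 c2@11 c4@11 c3@15, authorship ..111.22424.333.

Answer: 5 11 15 11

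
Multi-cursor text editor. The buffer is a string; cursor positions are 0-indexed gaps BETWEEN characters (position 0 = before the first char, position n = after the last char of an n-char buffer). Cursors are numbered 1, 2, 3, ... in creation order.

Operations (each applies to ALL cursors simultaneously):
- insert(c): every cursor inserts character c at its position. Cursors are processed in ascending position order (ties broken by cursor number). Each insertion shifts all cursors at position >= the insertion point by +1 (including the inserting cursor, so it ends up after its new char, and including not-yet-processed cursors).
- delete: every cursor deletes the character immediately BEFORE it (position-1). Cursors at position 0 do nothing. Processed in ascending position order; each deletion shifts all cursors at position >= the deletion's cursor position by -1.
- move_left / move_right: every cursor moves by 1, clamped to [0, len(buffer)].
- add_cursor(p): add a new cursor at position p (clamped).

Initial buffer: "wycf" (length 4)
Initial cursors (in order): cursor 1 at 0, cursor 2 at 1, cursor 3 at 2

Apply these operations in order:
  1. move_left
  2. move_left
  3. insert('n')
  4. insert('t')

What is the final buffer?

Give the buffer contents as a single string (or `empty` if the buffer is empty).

After op 1 (move_left): buffer="wycf" (len 4), cursors c1@0 c2@0 c3@1, authorship ....
After op 2 (move_left): buffer="wycf" (len 4), cursors c1@0 c2@0 c3@0, authorship ....
After op 3 (insert('n')): buffer="nnnwycf" (len 7), cursors c1@3 c2@3 c3@3, authorship 123....
After op 4 (insert('t')): buffer="nnntttwycf" (len 10), cursors c1@6 c2@6 c3@6, authorship 123123....

Answer: nnntttwycf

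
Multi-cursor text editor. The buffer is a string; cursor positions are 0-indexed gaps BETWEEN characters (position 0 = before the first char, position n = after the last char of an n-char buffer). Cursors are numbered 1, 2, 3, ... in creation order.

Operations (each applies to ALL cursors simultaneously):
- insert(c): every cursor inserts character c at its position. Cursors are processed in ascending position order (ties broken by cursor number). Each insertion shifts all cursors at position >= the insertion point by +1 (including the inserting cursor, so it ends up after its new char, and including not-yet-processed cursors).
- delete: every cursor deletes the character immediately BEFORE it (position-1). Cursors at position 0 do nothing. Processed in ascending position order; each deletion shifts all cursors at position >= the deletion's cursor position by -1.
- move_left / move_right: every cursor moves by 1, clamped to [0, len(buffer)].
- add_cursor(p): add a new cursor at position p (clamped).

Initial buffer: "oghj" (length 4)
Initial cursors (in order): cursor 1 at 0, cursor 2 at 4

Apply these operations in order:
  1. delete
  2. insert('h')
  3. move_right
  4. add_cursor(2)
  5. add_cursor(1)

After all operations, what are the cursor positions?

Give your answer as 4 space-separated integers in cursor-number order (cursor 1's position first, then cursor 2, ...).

Answer: 2 5 2 1

Derivation:
After op 1 (delete): buffer="ogh" (len 3), cursors c1@0 c2@3, authorship ...
After op 2 (insert('h')): buffer="hoghh" (len 5), cursors c1@1 c2@5, authorship 1...2
After op 3 (move_right): buffer="hoghh" (len 5), cursors c1@2 c2@5, authorship 1...2
After op 4 (add_cursor(2)): buffer="hoghh" (len 5), cursors c1@2 c3@2 c2@5, authorship 1...2
After op 5 (add_cursor(1)): buffer="hoghh" (len 5), cursors c4@1 c1@2 c3@2 c2@5, authorship 1...2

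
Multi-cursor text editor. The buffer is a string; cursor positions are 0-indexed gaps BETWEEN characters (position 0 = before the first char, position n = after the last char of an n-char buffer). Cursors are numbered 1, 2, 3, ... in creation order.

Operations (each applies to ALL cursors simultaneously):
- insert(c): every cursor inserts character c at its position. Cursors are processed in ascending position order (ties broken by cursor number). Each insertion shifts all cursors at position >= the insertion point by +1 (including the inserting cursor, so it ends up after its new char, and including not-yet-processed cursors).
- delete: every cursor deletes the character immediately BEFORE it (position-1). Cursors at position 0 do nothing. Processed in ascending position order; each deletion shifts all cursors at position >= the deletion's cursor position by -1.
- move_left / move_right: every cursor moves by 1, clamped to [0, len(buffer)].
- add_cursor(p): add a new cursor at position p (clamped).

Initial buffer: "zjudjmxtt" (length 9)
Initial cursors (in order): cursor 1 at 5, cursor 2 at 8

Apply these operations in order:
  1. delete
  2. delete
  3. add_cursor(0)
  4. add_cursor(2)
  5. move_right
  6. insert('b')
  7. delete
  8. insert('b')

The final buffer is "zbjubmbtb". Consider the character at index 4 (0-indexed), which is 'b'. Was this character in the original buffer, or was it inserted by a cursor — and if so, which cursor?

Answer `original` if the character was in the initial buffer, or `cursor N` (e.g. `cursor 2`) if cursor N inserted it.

After op 1 (delete): buffer="zjudmxt" (len 7), cursors c1@4 c2@6, authorship .......
After op 2 (delete): buffer="zjumt" (len 5), cursors c1@3 c2@4, authorship .....
After op 3 (add_cursor(0)): buffer="zjumt" (len 5), cursors c3@0 c1@3 c2@4, authorship .....
After op 4 (add_cursor(2)): buffer="zjumt" (len 5), cursors c3@0 c4@2 c1@3 c2@4, authorship .....
After op 5 (move_right): buffer="zjumt" (len 5), cursors c3@1 c4@3 c1@4 c2@5, authorship .....
After op 6 (insert('b')): buffer="zbjubmbtb" (len 9), cursors c3@2 c4@5 c1@7 c2@9, authorship .3..4.1.2
After op 7 (delete): buffer="zjumt" (len 5), cursors c3@1 c4@3 c1@4 c2@5, authorship .....
After op 8 (insert('b')): buffer="zbjubmbtb" (len 9), cursors c3@2 c4@5 c1@7 c2@9, authorship .3..4.1.2
Authorship (.=original, N=cursor N): . 3 . . 4 . 1 . 2
Index 4: author = 4

Answer: cursor 4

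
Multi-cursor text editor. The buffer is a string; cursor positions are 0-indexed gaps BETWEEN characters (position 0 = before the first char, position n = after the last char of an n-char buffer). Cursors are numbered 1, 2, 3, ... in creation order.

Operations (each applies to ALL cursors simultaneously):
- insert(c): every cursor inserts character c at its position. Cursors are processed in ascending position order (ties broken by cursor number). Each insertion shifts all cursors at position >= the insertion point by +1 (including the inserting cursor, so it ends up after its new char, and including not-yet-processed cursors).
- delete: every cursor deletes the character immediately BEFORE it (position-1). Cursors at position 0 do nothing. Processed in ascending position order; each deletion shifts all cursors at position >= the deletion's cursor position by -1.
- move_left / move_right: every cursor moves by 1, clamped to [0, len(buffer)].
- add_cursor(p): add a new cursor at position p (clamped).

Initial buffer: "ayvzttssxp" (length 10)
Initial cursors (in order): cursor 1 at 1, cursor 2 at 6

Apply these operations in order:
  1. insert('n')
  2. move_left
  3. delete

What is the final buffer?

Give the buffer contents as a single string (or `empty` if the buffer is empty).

After op 1 (insert('n')): buffer="anyvzttnssxp" (len 12), cursors c1@2 c2@8, authorship .1.....2....
After op 2 (move_left): buffer="anyvzttnssxp" (len 12), cursors c1@1 c2@7, authorship .1.....2....
After op 3 (delete): buffer="nyvztnssxp" (len 10), cursors c1@0 c2@5, authorship 1....2....

Answer: nyvztnssxp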